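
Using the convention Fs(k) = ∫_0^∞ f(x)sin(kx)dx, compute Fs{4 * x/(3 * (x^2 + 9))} 2 * pi * exp(-3 * k)/3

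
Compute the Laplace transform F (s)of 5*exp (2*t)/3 5/ (3*(s - 2))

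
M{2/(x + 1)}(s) 2*pi*csc(pi*s)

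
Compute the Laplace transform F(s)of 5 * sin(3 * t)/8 15/(8 * (s^2 + 9))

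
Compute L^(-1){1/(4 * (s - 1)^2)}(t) t * exp(t)/4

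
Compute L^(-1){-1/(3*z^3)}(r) -r^2/6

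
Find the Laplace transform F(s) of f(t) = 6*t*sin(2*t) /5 24*s/(5*(s^2 + 4) ^2) 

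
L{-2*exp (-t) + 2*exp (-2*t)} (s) 2/ (s + 2)-2/ (s + 1)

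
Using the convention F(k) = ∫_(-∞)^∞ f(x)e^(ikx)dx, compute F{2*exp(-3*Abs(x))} 12/(k^2 + 9)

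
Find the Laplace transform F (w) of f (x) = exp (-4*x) 1/ (w + 4) 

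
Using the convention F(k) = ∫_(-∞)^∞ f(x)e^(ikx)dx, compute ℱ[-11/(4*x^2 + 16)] -11*pi*exp(-2*Abs(k))/8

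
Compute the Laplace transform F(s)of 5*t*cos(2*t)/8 5*(s^2 - 4)/(8*(s^2 + 4)^2)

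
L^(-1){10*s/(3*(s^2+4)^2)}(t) 5*t*sin(2*t)/6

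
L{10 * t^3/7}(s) 60/(7 * s^4) 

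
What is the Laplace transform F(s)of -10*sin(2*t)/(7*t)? -10*atan(2/s)/7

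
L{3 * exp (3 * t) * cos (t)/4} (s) 3 * (s - 3)/ (4 * ( (s - 3)^2 + 1))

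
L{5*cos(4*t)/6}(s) 5*s/(6*(s^2 + 16))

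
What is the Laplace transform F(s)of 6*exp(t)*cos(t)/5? 6*(s - 1)/(5*((s - 1)^2+1))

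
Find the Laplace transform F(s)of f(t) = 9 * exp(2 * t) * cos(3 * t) 9 * (s - 2)/((s - 2)^2 + 9)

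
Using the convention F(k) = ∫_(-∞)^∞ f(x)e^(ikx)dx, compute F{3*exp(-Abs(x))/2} 3/(k^2 + 1)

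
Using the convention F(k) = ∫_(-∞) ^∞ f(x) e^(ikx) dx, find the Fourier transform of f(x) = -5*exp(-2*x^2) -5*sqrt(2)*sqrt(pi)*exp(-k^2/8) /2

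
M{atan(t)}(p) -pi*sec(pi*p/2)/(2*p)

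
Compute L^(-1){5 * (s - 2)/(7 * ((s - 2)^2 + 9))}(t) 5 * exp(2 * t) * cos(3 * t)/7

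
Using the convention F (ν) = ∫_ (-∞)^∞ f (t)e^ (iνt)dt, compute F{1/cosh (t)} pi/cosh (pi*ν/2)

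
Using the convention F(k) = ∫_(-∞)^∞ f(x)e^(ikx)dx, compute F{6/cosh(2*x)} 3*pi/cosh(pi*k/4)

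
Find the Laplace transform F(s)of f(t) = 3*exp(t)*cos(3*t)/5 3*(s - 1)/(5*((s - 1)^2+9))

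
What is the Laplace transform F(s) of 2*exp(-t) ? 2/(s+1) 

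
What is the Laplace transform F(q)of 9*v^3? 54/q^4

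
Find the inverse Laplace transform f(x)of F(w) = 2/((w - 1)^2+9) 2*exp(x)*sin(3*x)/3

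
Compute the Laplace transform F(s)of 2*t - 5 2/s^2-5/s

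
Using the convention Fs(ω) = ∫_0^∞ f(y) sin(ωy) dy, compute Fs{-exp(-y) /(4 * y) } -atan(ω) /4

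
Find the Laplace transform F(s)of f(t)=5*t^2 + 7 7/s + 10/s^3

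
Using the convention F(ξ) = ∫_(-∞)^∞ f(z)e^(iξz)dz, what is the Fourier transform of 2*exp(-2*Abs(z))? 8/(ξ^2 + 4)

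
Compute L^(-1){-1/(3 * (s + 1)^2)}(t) -t * exp(-t)/3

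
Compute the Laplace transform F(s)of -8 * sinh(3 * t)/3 -8/(s^2 - 9)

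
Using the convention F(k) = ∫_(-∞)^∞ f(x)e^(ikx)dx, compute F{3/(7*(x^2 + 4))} 3*pi*exp(-2*Abs(k))/14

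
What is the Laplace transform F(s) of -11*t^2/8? -11/(4*s^3) 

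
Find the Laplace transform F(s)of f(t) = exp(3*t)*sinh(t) 1/((s - 3)^2-1)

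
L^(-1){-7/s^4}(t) -7*t^3/6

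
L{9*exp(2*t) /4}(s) 9/(4*(s - 2) ) 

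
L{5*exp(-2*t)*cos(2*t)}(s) 5*(s + 2)/((s + 2)^2 + 4)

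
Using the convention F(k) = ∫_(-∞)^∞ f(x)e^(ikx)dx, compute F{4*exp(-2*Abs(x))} 16/(k^2 + 4)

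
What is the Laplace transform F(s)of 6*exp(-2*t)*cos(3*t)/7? 6*(s+2)/(7*((s+2)^2+9))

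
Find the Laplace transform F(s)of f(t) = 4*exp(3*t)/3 4/(3*(s - 3))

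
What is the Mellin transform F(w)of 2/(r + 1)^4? gamma(w)*gamma(4 - w)/3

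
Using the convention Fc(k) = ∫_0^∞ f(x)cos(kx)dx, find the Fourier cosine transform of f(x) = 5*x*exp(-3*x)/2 5*(9 - k^2)/(2*(k^2 + 9)^2)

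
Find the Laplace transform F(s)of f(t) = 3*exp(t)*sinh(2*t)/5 6/(5*((s - 1)^2 - 4))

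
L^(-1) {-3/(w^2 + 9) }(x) -sin(3*x) 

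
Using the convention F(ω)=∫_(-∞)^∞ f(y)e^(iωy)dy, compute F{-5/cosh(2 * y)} -5 * pi/(2 * cosh(pi * ω/4))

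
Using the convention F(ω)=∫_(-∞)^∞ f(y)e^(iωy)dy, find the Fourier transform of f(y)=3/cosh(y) 3 * pi/cosh(pi * ω/2)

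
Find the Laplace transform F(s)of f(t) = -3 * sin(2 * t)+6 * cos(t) 6 * s/(s^2+1) - 6/(s^2+4)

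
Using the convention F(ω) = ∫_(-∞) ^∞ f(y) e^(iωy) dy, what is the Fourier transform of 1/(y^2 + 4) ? pi * exp(-2 * Abs(ω) ) /2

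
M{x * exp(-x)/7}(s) gamma(s + 1)/7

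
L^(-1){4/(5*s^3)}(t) 2*t^2/5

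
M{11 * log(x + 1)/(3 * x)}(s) -11 * pi * csc(pi * s)/(3 * s - 3)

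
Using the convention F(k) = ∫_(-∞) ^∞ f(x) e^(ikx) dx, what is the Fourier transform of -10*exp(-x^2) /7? -10*sqrt(pi)*exp(-k^2/4) /7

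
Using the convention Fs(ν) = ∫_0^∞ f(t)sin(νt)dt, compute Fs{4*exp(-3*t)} 4*ν/(ν^2 + 9)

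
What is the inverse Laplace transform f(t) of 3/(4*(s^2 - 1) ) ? 3*sinh(t) /4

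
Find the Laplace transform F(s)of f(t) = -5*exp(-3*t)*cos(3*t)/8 5*(-s - 3)/(8*((s+3)^2+9))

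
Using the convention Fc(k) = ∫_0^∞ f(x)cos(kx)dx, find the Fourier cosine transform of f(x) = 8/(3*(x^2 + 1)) 4*pi*exp(-k)/3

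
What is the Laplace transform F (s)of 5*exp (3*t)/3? 5/ (3*(s - 3))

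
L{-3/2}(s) -3/(2*s)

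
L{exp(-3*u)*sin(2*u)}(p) 2/((p + 3)^2 + 4)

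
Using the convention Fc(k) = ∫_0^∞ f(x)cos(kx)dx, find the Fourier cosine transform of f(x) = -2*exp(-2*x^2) -sqrt(2)*sqrt(pi)*exp(-k^2/8)/2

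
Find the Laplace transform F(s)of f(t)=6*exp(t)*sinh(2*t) 12/((s - 1)^2 - 4)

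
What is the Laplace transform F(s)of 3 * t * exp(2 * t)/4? 3/(4 * (s - 2)^2)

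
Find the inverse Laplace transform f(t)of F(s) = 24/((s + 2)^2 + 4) 12*exp(-2*t)*sin(2*t)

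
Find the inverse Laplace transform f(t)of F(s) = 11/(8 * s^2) 11 * t/8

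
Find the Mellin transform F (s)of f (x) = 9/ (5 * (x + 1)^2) -9 * pi * (s - 1)/ (5 * sin (pi * s))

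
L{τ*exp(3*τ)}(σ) (σ - 3)^(-2)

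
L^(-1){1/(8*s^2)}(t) t/8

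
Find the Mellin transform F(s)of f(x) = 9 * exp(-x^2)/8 9 * gamma(s/2)/16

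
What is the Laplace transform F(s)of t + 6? 6/s + s^(-2)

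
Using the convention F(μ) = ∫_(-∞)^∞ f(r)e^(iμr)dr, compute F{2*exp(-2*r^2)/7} sqrt(2)*sqrt(pi)*exp(-μ^2/8)/7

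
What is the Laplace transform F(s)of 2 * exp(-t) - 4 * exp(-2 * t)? 2/(s+1) - 4/(s+2)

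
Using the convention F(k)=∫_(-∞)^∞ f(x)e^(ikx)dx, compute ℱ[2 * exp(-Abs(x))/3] 4/(3 * (k^2+1))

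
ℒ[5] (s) 5/s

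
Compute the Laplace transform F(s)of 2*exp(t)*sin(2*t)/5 4/(5*((s - 1)^2 + 4))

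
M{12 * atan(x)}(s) -6 * pi * sec(pi * s/2)/s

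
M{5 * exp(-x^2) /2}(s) 5 * gamma(s/2) /4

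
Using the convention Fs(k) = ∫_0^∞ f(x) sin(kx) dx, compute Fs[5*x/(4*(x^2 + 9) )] 5*pi*exp(-3*k) /8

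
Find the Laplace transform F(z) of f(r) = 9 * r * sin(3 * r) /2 27 * z/(z^2 + 9) ^2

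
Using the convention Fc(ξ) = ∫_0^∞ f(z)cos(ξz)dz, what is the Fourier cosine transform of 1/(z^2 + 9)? pi * exp(-3 * ξ)/6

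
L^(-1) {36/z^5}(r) 3*r^4/2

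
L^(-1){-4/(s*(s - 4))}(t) -2*exp(2*t)*sinh(2*t)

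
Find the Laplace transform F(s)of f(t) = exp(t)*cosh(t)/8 (s - 1)/(8*s*(s - 2))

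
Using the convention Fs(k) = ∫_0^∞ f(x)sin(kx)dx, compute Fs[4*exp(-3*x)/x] 4*atan(k/3)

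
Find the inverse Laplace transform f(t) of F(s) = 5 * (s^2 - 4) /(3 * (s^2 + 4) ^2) 5 * t * cos(2 * t) /3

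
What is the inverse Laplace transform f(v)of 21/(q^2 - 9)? 7 * sinh(3 * v)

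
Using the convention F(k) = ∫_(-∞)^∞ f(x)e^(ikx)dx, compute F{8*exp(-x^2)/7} 8*sqrt(pi)*exp(-k^2/4)/7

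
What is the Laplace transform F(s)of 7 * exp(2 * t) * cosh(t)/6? 7 * (s - 2)/(6 * ((s - 2)^2 - 1))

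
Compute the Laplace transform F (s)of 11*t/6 11/ (6*s^2)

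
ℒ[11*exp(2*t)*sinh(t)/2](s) 11/(2*((s - 2)^2 - 1))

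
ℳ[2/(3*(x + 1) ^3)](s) pi*(s - 2)*(s - 1) /(3*sin(pi*s) ) 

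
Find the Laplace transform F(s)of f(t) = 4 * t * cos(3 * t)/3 4 * (s^2 - 9)/(3 * (s^2 + 9)^2)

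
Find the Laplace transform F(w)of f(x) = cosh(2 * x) w/(w^2 - 4)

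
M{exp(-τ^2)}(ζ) gamma(ζ/2)/2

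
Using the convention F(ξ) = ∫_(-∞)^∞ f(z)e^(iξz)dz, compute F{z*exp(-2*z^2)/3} sqrt(2)*I*sqrt(pi)*ξ*exp(-ξ^2/8)/24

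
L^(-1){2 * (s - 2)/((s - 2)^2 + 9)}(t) 2 * exp(2 * t) * cos(3 * t)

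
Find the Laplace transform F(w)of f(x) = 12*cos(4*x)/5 12*w/(5*(w^2 + 16))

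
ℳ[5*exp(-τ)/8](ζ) 5*gamma(ζ)/8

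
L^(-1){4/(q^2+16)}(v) sin(4*v)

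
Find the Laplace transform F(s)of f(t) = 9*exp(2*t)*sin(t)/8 9/(8*((s - 2)^2 + 1))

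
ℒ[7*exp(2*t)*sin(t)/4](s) 7/(4*((s - 2)^2+1))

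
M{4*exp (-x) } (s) 4*gamma (s) 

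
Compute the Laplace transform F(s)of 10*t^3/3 20/s^4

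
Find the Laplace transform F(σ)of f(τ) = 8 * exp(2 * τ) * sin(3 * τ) 24/((σ - 2)^2 + 9)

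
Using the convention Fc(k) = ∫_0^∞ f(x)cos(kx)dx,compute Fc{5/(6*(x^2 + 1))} 5*pi*exp(-k)/12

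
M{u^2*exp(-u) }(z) gamma(z+2) 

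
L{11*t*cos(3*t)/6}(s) 11*(s^2-9)/(6*(s^2 + 9)^2)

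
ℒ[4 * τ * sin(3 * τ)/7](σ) 24 * σ/(7 * (σ^2 + 9)^2)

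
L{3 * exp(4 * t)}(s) 3/(s - 4)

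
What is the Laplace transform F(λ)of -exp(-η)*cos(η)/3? (-λ - 1)/(3*((λ + 1)^2 + 1))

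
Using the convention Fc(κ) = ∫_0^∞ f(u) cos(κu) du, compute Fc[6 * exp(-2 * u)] 12/(κ^2 + 4) 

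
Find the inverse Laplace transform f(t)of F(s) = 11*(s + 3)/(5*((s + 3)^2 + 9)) 11*exp(-3*t)*cos(3*t)/5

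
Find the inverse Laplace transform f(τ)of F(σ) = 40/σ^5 5*τ^4/3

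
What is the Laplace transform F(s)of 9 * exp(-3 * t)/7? 9/(7 * (s + 3))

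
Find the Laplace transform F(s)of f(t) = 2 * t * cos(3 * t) 2 * (s^2-9)/(s^2+9)^2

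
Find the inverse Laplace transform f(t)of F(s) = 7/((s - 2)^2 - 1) 7*exp(2*t)*sinh(t)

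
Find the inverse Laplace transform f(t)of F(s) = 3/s 3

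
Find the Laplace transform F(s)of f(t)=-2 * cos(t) -2 * s/(s^2 + 1)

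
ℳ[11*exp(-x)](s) 11*gamma(s) 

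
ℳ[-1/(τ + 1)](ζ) -pi*csc(pi*ζ)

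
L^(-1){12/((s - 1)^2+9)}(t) 4*exp(t)*sin(3*t)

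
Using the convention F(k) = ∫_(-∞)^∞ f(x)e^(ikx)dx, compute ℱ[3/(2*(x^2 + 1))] 3*pi*exp(-Abs(k))/2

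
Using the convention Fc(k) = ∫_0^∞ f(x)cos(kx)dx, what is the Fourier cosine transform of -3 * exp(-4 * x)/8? -3/(2 * k^2 + 32)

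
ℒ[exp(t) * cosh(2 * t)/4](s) (s - 1)/(4 * ((s - 1)^2 - 4))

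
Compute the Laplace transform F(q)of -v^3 -6/q^4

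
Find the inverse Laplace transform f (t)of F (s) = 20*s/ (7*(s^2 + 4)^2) 5*t*sin (2*t)/7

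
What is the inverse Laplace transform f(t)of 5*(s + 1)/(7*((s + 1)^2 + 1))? 5*exp(-t)*cos(t)/7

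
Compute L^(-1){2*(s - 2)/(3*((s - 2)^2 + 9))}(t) 2*exp(2*t)*cos(3*t)/3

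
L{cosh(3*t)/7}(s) s/(7*(s^2 - 9))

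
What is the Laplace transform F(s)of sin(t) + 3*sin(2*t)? 1/(s^2 + 1) + 6/(s^2 + 4)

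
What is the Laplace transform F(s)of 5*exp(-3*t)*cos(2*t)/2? 5*(s + 3)/(2*((s + 3)^2 + 4))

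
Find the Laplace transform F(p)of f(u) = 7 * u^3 42/p^4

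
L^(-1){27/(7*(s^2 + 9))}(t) 9*sin(3*t)/7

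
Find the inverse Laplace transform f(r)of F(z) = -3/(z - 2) -3 * exp(2 * r)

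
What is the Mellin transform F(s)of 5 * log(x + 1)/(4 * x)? -5 * pi * csc(pi * s)/(4 * s - 4)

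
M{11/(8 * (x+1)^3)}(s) 11 * pi * (s - 2) * (s - 1)/(16 * sin(pi * s))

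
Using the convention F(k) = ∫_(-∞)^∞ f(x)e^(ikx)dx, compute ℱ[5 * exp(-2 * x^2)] 5 * sqrt(2) * sqrt(pi) * exp(-k^2/8)/2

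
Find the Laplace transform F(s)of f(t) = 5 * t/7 5/(7 * s^2)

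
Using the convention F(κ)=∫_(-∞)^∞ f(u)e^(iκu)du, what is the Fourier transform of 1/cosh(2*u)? pi/(2*cosh(pi*κ/4))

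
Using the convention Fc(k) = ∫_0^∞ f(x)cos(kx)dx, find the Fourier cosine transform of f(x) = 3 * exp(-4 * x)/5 12/(5 * (k^2 + 16))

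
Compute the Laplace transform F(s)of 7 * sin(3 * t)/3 7/(s^2 + 9)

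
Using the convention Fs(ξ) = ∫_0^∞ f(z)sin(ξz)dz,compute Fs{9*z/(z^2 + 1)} 9*pi*exp(-ξ)/2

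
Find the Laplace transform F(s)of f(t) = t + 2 s^(-2) + 2/s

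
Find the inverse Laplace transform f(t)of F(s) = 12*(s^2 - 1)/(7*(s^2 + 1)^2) 12*t*cos(t)/7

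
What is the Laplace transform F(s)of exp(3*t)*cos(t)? (s - 3)/((s - 3)^2 + 1)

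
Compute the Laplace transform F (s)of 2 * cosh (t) 2 * s/ (s^2-1)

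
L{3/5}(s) 3/(5*s) 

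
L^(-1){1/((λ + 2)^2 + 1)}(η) exp(-2 * η) * sin(η)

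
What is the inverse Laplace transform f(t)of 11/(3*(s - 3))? 11*exp(3*t)/3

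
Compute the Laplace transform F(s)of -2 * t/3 -2/(3 * s^2)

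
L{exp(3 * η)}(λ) 1/(λ - 3)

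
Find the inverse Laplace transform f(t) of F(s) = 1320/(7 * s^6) 11 * t^5/7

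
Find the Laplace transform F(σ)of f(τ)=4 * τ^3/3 8/σ^4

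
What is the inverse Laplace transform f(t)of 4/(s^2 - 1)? 4 * sinh(t)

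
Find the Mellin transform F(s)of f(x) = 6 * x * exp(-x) 6 * gamma(s + 1)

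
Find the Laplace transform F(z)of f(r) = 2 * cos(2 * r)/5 2 * z/(5 * (z^2+4))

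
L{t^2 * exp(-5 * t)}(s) 2/(s + 5)^3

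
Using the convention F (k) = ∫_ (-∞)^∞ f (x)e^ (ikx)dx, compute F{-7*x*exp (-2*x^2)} -7*sqrt (2)*I*sqrt (pi)*k*exp (-k^2/8)/8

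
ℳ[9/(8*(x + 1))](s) 9*pi*csc(pi*s)/8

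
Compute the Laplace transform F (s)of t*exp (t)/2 1/ (2*(s - 1)^2)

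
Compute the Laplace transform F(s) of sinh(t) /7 1/(7*(s^2 - 1) ) 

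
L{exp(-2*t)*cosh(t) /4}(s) (s + 2) /(4*((s + 2) ^2 - 1) ) 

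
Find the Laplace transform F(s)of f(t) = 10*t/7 10/(7*s^2)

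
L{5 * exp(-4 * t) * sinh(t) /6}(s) 5/(6 * ((s + 4) ^2 - 1) ) 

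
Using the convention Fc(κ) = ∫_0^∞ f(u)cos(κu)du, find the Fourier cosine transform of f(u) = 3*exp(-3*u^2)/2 sqrt(3)*sqrt(pi)*exp(-κ^2/12)/4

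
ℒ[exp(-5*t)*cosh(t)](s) (s + 5)/((s + 5)^2-1)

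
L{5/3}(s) 5/(3 * s)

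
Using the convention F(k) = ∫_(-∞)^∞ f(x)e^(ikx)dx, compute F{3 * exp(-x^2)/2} 3 * sqrt(pi) * exp(-k^2/4)/2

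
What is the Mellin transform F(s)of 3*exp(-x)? 3*gamma(s)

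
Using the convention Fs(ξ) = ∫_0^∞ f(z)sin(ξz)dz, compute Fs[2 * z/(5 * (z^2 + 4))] pi * exp(-2 * ξ)/5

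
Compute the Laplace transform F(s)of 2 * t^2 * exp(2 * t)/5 4/(5 * (s - 2)^3)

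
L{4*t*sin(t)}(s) 8*s/(s^2 + 1)^2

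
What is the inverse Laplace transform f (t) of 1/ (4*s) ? 1/4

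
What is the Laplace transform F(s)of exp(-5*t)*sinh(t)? 1/((s + 5)^2-1)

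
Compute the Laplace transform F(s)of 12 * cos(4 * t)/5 12 * s/(5 * (s^2 + 16))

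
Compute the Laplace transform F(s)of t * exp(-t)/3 1/(3 * (s + 1)^2)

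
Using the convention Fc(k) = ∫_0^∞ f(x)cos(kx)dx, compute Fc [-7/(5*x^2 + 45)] -7*pi*exp(-3*k)/30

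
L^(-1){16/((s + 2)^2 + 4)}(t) 8 * exp(-2 * t) * sin(2 * t)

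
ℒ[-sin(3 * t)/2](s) -3/(2 * s^2 + 18)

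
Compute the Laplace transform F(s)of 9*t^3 54/s^4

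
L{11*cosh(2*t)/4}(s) 11*s/(4*(s^2 - 4))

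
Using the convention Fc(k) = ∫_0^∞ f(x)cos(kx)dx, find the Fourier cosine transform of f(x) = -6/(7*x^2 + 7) -3*pi*exp(-k)/7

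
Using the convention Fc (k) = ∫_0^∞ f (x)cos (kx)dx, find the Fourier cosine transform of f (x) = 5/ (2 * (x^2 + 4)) 5 * pi * exp (-2 * k)/8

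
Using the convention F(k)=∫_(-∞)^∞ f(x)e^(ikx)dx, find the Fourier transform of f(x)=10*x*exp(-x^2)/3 5*I*sqrt(pi)*k*exp(-k^2/4)/3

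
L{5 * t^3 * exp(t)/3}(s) 10/(s - 1)^4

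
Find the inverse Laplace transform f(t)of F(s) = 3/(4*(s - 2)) 3*exp(2*t)/4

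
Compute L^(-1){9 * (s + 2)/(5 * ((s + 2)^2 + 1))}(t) 9 * exp(-2 * t) * cos(t)/5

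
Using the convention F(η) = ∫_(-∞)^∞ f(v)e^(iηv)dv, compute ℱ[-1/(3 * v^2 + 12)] -pi * exp(-2 * Abs(η))/6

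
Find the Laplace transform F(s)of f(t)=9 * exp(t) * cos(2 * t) 9 * (s - 1)/((s - 1)^2 + 4)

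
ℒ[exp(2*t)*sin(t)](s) 1/((s - 2)^2 + 1)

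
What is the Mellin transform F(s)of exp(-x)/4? gamma(s)/4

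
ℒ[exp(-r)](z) 1/(z+1)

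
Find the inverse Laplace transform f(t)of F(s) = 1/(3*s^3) t^2/6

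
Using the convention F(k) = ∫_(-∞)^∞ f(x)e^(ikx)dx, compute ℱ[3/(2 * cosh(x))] 3 * pi/(2 * cosh(pi * k/2))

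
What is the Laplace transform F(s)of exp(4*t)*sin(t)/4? 1/(4*((s - 4)^2 + 1))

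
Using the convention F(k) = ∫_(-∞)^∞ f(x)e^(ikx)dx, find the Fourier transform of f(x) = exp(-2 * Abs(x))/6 2/(3 * (k^2 + 4))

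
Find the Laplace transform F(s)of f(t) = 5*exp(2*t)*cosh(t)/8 5*(s - 2)/(8*((s - 2)^2 - 1))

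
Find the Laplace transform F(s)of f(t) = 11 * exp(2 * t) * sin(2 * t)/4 11/(2 * ((s - 2)^2 + 4))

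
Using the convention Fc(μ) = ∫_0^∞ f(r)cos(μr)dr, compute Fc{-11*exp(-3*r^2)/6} -11*sqrt(3)*sqrt(pi)*exp(-μ^2/12)/36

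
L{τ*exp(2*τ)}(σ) (σ - 2)^(-2)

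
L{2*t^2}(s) 4/s^3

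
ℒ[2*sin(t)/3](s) 2/(3*(s^2 + 1))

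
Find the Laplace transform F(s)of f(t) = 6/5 6/(5*s)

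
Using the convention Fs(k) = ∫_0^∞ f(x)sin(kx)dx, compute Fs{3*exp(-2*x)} 3*k/(k^2+4)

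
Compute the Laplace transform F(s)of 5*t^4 120/s^5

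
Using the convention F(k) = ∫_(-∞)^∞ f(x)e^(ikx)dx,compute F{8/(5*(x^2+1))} 8*pi*exp(-Abs(k))/5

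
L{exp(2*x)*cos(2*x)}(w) (w - 2)/((w - 2)^2+4)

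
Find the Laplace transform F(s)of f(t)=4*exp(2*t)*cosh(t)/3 4*(s - 2)/(3*((s - 2)^2 - 1))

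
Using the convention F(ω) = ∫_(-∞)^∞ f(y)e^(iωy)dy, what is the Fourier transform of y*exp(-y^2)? I*sqrt(pi)*ω*exp(-ω^2/4)/2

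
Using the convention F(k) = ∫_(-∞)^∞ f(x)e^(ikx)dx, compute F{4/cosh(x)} 4 * pi/cosh(pi * k/2)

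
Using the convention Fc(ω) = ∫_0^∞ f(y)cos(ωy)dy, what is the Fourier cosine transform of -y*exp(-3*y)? (ω^2 - 9)/(ω^2+9)^2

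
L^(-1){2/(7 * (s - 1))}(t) 2 * exp(t)/7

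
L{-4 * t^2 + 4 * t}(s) 4/s^2 - 8/s^3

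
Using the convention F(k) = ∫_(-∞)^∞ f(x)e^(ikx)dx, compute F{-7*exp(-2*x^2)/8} -7*sqrt(2)*sqrt(pi)*exp(-k^2/8)/16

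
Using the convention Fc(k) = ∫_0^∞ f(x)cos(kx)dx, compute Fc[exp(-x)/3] 1/(3*(k^2 + 1))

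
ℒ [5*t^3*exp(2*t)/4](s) 15/(2*(s - 2)^4)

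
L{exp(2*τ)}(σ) 1/(σ - 2)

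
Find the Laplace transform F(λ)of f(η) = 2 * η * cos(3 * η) 2 * (λ^2 - 9)/(λ^2 + 9)^2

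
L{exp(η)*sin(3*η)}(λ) 3/((λ - 1)^2 + 9)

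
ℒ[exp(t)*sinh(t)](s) 1/(s*(s - 2))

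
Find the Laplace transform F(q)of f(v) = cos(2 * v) q/(q^2 + 4)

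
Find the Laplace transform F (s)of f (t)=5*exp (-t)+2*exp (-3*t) 2/ (s+3)+5/ (s+1)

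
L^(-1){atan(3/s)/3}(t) sin(3 * t)/(3 * t)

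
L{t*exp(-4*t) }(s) (s + 4) ^(-2) 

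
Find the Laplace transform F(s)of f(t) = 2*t 2/s^2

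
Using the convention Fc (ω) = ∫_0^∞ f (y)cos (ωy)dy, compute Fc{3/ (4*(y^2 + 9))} pi*exp (-3*ω)/8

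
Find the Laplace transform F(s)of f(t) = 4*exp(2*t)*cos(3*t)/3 4*(s - 2)/(3*((s - 2)^2 + 9))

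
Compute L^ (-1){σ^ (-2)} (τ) τ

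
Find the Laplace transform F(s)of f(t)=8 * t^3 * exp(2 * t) 48/(s - 2)^4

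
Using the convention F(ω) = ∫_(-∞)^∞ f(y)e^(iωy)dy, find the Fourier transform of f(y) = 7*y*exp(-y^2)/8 7*I*sqrt(pi)*ω*exp(-ω^2/4)/16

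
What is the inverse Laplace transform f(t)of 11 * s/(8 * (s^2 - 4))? 11 * cosh(2 * t)/8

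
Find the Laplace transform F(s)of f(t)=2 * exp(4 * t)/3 2/(3 * (s - 4))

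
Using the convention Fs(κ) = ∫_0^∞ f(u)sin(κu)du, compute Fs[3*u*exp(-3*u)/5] 18*κ/(5*(κ^2 + 9)^2)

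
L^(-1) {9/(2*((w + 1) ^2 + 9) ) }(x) 3*exp(-x)*sin(3*x) /2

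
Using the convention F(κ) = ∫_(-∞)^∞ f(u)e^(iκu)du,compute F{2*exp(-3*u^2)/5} 2*sqrt(3)*sqrt(pi)*exp(-κ^2/12)/15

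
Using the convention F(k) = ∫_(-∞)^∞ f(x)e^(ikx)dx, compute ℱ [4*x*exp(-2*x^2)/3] sqrt(2)*I*sqrt(pi)*k*exp(-k^2/8)/6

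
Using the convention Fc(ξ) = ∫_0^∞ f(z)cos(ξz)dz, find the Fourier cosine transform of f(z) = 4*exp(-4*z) 16/(ξ^2 + 16)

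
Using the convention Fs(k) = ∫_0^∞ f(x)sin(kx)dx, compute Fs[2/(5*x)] pi/5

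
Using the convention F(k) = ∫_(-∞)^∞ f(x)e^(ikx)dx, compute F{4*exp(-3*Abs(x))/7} 24/(7*(k^2 + 9))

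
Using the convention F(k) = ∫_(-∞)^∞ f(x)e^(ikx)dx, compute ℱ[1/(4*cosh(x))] pi/(4*cosh(pi*k/2))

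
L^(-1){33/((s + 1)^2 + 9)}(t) 11*exp(-t)*sin(3*t)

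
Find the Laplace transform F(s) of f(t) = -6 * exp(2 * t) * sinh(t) -6/((s - 2) ^2 - 1) 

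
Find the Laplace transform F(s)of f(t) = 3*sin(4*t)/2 6/(s^2 + 16)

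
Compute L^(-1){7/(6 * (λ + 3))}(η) 7 * exp(-3 * η)/6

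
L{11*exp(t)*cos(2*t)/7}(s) 11*(s - 1)/(7*((s - 1)^2 + 4))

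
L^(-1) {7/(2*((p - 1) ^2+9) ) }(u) 7*exp(u)*sin(3*u) /6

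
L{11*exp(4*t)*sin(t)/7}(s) 11/(7*((s - 4)^2 + 1))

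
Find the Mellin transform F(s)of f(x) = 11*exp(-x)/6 11*gamma(s)/6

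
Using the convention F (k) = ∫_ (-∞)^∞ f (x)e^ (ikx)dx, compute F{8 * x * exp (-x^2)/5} 4 * I * sqrt (pi) * k * exp (-k^2/4)/5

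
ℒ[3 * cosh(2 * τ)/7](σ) 3 * σ/(7 * (σ^2-4))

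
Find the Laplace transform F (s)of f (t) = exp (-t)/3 1/ (3 * (s + 1))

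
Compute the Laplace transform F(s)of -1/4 -1/(4 * s)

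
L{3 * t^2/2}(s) 3/s^3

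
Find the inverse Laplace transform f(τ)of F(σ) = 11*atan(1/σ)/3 11*sin(τ)/(3*τ)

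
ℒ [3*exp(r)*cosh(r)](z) 3*(z - 1)/(z*(z - 2))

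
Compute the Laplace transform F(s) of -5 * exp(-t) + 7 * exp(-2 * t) 7/(s + 2) - 5/(s + 1) 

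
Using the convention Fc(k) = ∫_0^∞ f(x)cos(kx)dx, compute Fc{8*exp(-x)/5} 8/(5*(k^2+1))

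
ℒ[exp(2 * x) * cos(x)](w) (w - 2)/((w - 2)^2+1)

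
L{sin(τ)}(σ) 1/(σ^2 + 1)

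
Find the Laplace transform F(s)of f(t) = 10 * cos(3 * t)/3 10 * s/(3 * (s^2 + 9))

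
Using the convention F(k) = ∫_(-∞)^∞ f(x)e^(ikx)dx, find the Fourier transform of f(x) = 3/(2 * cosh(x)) 3 * pi/(2 * cosh(pi * k/2))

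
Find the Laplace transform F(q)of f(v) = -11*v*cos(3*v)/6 11*(9 - q^2)/(6*(q^2 + 9)^2)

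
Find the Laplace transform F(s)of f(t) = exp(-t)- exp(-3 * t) 1/(s + 1)-1/(s + 3)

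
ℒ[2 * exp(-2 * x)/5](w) 2/(5 * (w + 2))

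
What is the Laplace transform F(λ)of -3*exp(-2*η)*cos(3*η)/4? 3*(-λ - 2)/(4*((λ+2)^2+9))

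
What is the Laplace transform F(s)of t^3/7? 6/(7 * s^4)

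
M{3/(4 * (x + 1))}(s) 3 * pi * csc(pi * s)/4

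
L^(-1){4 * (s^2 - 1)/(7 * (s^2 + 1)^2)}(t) 4 * t * cos(t)/7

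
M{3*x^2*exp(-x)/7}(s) 3*gamma(s + 2)/7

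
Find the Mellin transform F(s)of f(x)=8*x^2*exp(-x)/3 8*gamma(s + 2)/3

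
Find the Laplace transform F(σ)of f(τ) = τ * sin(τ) 2 * σ/(σ^2+1)^2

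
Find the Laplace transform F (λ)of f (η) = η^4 24/λ^5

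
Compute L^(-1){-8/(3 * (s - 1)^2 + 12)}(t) -4 * exp(t) * sin(2 * t)/3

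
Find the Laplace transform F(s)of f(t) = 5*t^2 10/s^3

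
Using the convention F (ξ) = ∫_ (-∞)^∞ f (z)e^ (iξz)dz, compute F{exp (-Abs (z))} 2/ (ξ^2 + 1)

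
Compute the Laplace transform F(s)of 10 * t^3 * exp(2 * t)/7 60/(7 * (s - 2)^4)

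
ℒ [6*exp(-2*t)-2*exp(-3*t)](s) 6/(s + 2)-2/(s + 3)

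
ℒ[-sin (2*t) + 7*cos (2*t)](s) 7*s/ (s^2 + 4) - 2/ (s^2 + 4)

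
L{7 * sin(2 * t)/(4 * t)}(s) 7 * atan(2/s)/4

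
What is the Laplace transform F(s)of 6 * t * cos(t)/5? 6 * (s^2 - 1)/(5 * (s^2 + 1)^2)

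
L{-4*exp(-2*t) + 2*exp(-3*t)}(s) 2/(s + 3) - 4/(s + 2)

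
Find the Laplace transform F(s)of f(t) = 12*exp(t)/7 12/(7*(s - 1))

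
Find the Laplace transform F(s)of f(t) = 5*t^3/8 15/(4*s^4)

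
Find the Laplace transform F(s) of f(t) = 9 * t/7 9/(7 * s^2) 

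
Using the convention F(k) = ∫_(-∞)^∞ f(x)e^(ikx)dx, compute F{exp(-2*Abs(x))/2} 2/(k^2+4)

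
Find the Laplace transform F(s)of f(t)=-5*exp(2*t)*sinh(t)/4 -5/(4*(s - 2)^2-4)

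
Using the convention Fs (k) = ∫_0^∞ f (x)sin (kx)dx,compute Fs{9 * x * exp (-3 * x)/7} 54 * k/ (7 * (k^2 + 9)^2)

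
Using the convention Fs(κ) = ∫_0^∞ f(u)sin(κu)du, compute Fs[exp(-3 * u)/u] atan(κ/3)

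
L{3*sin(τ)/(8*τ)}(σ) 3*atan(1/σ)/8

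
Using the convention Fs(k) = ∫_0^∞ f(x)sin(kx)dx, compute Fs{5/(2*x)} 5*pi/4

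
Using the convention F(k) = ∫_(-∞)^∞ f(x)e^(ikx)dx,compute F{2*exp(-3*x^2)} 2*sqrt(3)*sqrt(pi)*exp(-k^2/12)/3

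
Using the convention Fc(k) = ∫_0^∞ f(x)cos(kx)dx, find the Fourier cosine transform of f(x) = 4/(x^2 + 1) 2 * pi * exp(-k)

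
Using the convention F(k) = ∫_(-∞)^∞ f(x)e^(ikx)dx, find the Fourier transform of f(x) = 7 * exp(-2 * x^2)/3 7 * sqrt(2) * sqrt(pi) * exp(-k^2/8)/6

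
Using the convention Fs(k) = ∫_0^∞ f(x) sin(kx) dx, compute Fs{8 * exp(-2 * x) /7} 8 * k/(7 * (k^2 + 4) ) 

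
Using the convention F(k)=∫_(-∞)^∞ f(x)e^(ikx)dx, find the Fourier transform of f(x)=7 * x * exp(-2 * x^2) 7 * sqrt(2) * I * sqrt(pi) * k * exp(-k^2/8)/8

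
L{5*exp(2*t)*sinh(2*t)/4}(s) 5/(2*s*(s - 4))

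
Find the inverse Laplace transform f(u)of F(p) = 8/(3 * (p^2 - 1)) 8 * sinh(u)/3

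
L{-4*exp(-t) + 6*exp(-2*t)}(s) 6/(s + 2)-4/(s + 1)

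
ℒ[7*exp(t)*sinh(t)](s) 7/(s*(s - 2))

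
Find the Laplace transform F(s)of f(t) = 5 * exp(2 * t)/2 5/(2 * (s - 2))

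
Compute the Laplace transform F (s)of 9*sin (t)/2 9/ (2*(s^2 + 1))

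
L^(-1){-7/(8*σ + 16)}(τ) -7*exp(-2*τ)/8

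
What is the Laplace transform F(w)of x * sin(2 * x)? 4 * w/(w^2+4)^2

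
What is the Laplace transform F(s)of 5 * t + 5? 5/s^2 + 5/s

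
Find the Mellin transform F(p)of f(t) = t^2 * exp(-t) gamma(p + 2)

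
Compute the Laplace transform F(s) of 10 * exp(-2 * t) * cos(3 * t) 10 * (s + 2) /((s + 2) ^2 + 9) 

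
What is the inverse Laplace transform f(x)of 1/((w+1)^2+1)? exp(-x)*sin(x)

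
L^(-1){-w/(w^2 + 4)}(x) -cos(2 * x)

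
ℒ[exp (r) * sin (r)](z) 1/ ( (z - 1)^2 + 1)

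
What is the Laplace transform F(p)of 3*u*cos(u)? 3*(p^2 - 1)/(p^2 + 1)^2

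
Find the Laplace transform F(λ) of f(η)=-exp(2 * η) -1/(λ - 2) 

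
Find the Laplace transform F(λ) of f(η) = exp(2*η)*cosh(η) (λ - 2) /((λ - 2) ^2 - 1) 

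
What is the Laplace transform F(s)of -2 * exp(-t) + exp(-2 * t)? 1/(s + 2)-2/(s + 1)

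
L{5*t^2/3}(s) 10/(3*s^3)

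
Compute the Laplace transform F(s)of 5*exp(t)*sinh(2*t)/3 10/(3*((s - 1)^2-4))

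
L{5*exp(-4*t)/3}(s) 5/(3*(s+4))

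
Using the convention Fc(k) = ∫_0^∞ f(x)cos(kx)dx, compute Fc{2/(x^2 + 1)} pi * exp(-k)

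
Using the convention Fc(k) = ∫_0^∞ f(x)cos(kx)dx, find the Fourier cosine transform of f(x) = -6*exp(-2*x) -12/(k^2 + 4)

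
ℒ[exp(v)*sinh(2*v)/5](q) 2/(5*((q - 1)^2 - 4))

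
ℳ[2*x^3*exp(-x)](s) 2*gamma(s + 3)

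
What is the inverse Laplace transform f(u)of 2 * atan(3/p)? 2 * sin(3 * u)/u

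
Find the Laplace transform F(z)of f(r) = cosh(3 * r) z/(z^2 - 9)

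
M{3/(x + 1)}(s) 3 * pi * csc(pi * s)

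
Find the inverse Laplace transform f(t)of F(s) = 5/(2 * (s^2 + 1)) 5 * sin(t)/2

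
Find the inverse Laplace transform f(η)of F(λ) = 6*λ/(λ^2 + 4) 6*cos(2*η)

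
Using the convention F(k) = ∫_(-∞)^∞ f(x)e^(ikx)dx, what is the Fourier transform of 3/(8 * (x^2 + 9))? pi * exp(-3 * Abs(k))/8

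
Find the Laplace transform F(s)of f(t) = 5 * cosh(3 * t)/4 5 * s/(4 * (s^2-9))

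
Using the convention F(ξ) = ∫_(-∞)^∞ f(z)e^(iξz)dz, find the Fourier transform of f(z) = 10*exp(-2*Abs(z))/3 40/(3*(ξ^2 + 4))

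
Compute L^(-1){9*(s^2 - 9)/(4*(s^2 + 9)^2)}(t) 9*t*cos(3*t)/4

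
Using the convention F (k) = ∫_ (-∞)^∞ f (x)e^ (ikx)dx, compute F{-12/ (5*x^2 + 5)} -12*pi*exp (-Abs (k))/5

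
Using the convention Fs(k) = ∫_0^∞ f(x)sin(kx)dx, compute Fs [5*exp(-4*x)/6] 5*k/(6*(k^2 + 16))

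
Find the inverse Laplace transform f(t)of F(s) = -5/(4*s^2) -5*t/4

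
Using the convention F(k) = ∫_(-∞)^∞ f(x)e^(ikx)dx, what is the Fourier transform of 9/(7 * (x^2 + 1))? 9 * pi * exp(-Abs(k))/7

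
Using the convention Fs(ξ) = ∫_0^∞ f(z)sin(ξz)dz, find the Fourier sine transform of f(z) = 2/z pi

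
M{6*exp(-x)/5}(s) 6*gamma(s)/5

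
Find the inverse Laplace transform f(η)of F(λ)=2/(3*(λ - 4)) 2*exp(4*η)/3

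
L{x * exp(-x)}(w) (w + 1)^(-2)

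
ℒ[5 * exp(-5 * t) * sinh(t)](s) 5/((s + 5)^2 - 1)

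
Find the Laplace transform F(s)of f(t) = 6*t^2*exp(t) 12/(s - 1)^3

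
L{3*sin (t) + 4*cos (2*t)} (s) 4*s/ (s^2 + 4) + 3/ (s^2 + 1)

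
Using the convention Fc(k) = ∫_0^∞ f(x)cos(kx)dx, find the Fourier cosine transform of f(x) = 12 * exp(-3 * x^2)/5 2 * sqrt(3) * sqrt(pi) * exp(-k^2/12)/5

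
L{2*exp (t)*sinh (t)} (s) 2/ (s*(s - 2))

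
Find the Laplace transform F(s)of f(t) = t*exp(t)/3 1/(3*(s - 1)^2)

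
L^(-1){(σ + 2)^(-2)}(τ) τ*exp(-2*τ)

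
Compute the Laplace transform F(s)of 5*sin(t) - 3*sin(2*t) 5/(s^2 + 1) - 6/(s^2 + 4)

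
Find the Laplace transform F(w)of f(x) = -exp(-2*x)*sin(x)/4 -1/(4*(w + 2)^2 + 4)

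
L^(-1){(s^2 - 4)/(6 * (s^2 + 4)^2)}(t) t * cos(2 * t)/6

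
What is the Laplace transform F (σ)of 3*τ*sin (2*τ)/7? 12*σ/ (7*(σ^2+4)^2)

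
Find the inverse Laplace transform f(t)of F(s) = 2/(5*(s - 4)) 2*exp(4*t)/5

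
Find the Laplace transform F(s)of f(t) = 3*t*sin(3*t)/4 9*s/(2*(s^2 + 9)^2)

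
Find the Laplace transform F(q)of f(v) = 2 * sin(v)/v 2 * atan(1/q)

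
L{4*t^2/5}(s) 8/(5*s^3)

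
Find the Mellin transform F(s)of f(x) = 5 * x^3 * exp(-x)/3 5 * gamma(s + 3)/3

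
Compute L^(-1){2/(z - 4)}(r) 2*exp(4*r)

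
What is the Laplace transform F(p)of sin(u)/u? atan(1/p)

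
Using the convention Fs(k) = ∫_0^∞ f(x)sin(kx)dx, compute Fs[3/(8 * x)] 3 * pi/16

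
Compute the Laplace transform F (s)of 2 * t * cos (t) 2 * (s^2-1)/ (s^2 + 1)^2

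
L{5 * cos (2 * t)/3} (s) 5 * s/ (3 * (s^2 + 4))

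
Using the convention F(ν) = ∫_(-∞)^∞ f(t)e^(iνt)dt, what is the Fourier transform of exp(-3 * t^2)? sqrt(3) * sqrt(pi) * exp(-ν^2/12)/3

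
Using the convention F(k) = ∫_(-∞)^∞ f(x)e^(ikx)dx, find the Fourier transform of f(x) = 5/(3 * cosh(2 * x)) 5 * pi/(6 * cosh(pi * k/4))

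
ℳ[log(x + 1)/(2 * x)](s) -pi * csc(pi * s)/(2 * s - 2)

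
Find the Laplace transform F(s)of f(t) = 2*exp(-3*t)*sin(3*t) 6/((s + 3)^2 + 9)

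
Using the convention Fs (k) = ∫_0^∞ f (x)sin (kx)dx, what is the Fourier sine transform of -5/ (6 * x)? -5 * pi/12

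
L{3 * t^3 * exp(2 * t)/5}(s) 18/(5 * (s - 2)^4)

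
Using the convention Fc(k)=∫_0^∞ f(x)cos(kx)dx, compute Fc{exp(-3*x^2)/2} sqrt(3)*sqrt(pi)*exp(-k^2/12)/12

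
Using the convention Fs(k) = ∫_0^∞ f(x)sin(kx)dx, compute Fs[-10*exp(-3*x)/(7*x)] -10*atan(k/3)/7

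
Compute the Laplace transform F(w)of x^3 6/w^4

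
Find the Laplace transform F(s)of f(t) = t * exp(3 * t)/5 1/(5 * (s - 3)^2)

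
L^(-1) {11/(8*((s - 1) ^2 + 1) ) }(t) 11*exp(t)*sin(t) /8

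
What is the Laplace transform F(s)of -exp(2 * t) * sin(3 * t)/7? -3/(7 * (s - 2)^2+63)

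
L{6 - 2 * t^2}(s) 6/s - 4/s^3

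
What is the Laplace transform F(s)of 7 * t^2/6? 7/(3 * s^3)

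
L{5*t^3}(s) 30/s^4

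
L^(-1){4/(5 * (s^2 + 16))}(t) sin(4 * t)/5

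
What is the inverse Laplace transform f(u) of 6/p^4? u^3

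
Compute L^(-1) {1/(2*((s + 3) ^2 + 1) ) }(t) exp(-3*t)*sin(t) /2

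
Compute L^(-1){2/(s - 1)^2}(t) 2 * t * exp(t)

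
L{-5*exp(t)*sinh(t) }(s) -5/(s*(s - 2) ) 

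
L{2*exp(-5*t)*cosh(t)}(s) 2*(s+5)/((s+5)^2 - 1)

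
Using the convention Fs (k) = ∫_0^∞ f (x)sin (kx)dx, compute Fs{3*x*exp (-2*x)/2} 6*k/ (k^2 + 4)^2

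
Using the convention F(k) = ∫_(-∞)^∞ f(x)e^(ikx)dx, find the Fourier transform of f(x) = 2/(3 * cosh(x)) 2 * pi/(3 * cosh(pi * k/2))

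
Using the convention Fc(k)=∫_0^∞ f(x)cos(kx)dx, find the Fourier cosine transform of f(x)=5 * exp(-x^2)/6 5 * sqrt(pi) * exp(-k^2/4)/12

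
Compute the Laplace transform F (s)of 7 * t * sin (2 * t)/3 28 * s/ (3 * (s^2 + 4)^2)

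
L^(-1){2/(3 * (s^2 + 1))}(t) 2 * sin(t)/3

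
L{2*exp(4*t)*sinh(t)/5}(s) 2/(5*((s - 4)^2-1))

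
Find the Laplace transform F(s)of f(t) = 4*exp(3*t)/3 4/(3*(s - 3))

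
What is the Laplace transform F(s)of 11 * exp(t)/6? 11/(6 * (s - 1))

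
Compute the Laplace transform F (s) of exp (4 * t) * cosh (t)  (s - 4) / ( (s - 4) ^2 - 1) 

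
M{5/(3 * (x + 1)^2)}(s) -5 * pi * (s - 1)/(3 * sin(pi * s))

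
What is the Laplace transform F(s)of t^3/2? 3/s^4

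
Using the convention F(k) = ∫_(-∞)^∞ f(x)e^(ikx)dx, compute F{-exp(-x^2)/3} -sqrt(pi)*exp(-k^2/4)/3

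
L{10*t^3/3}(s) 20/s^4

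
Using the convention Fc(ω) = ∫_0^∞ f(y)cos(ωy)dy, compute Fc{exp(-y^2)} sqrt(pi)*exp(-ω^2/4)/2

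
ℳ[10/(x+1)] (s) 10*pi*csc(pi*s)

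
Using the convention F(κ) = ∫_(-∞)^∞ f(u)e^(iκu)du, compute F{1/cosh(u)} pi/cosh(pi*κ/2)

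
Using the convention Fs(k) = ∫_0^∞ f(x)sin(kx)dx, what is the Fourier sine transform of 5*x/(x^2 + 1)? 5*pi*exp(-k)/2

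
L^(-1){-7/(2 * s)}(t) -7/2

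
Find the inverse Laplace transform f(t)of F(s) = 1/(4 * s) 1/4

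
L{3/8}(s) 3/(8*s)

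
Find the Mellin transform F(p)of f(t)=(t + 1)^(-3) pi*(p - 2)*(p - 1)/(2*sin(pi*p))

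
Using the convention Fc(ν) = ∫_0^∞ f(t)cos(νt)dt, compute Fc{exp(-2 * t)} 2/(ν^2 + 4)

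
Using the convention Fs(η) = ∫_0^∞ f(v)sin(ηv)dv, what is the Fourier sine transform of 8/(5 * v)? 4 * pi/5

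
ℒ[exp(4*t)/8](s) 1/(8*(s - 4))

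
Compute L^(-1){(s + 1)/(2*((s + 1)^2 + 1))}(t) exp(-t)*cos(t)/2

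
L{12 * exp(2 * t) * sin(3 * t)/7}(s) 36/(7 * ((s - 2)^2 + 9))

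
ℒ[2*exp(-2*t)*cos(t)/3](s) 2*(s + 2)/(3*((s + 2)^2 + 1))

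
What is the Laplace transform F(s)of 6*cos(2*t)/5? 6*s/(5*(s^2 + 4))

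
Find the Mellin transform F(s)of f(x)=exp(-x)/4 gamma(s)/4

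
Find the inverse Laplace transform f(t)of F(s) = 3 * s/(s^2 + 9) 3 * cos(3 * t)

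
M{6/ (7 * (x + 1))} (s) 6 * pi * csc (pi * s)/7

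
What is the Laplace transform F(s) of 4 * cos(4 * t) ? 4 * s/(s^2 + 16) 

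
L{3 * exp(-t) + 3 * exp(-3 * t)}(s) 3/(s + 1) + 3/(s + 3)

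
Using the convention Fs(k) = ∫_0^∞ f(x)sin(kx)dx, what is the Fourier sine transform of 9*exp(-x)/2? 9*k/(2*(k^2 + 1))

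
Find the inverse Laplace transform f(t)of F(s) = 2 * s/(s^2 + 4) 2 * cos(2 * t)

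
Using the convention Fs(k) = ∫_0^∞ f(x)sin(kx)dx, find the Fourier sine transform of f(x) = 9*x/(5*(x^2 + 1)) 9*pi*exp(-k)/10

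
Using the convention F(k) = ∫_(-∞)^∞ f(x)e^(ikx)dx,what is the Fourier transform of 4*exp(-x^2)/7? 4*sqrt(pi)*exp(-k^2/4)/7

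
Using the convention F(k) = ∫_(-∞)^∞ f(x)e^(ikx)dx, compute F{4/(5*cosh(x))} 4*pi/(5*cosh(pi*k/2))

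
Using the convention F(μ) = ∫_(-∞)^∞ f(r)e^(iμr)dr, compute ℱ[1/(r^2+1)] pi*exp(-Abs(μ))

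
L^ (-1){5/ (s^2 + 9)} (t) 5 * sin (3 * t)/3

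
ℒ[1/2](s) 1/(2*s)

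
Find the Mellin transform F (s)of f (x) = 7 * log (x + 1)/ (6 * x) -7 * pi * csc (pi * s)/ (6 * s - 6)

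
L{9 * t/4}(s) 9/(4 * s^2) 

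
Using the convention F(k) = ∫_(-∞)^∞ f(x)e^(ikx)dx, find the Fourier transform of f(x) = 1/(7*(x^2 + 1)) pi*exp(-Abs(k))/7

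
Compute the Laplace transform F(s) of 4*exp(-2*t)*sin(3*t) 12/((s + 2) ^2 + 9) 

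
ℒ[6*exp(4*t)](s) 6/(s - 4)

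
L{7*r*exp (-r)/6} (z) 7/ (6*(z + 1)^2)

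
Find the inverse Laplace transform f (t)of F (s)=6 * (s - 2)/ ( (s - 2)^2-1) 6 * exp (2 * t) * cosh (t)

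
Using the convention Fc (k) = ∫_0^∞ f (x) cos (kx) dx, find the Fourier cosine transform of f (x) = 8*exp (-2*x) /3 16/ (3*(k^2 + 4) ) 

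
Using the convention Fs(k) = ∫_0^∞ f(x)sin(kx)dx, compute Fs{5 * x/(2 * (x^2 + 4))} 5 * pi * exp(-2 * k)/4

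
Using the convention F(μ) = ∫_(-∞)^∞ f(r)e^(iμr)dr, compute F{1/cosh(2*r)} pi/(2*cosh(pi*μ/4))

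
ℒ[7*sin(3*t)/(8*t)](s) 7*atan(3/s)/8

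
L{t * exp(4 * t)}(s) (s - 4)^(-2)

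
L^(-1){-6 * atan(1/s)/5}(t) -6 * sin(t)/(5 * t)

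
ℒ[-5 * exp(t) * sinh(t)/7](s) -5/(7 * s * (s - 2))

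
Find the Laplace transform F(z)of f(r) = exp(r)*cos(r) (z - 1)/((z - 1)^2 + 1)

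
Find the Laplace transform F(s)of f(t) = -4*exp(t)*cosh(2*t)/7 4*(1 - s)/(7*((s - 1)^2 - 4))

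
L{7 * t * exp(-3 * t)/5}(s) 7/(5 * (s + 3)^2)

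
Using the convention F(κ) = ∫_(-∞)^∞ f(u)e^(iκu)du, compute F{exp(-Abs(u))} 2/(κ^2 + 1)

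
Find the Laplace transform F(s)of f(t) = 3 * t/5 3/(5 * s^2)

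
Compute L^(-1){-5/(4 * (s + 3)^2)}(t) -5 * t * exp(-3 * t)/4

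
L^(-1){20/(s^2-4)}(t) 10*sinh(2*t)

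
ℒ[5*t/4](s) 5/(4*s^2) 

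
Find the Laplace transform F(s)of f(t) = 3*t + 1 1/s + 3/s^2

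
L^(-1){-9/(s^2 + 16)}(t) -9 * sin(4 * t)/4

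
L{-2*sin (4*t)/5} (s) -8/ (5*s^2+80)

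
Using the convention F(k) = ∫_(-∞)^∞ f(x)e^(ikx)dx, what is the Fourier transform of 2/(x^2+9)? 2*pi*exp(-3*Abs(k))/3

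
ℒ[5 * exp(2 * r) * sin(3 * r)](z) 15/((z - 2)^2+9)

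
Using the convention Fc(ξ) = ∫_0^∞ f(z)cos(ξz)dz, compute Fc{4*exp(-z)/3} 4/(3*(ξ^2 + 1))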